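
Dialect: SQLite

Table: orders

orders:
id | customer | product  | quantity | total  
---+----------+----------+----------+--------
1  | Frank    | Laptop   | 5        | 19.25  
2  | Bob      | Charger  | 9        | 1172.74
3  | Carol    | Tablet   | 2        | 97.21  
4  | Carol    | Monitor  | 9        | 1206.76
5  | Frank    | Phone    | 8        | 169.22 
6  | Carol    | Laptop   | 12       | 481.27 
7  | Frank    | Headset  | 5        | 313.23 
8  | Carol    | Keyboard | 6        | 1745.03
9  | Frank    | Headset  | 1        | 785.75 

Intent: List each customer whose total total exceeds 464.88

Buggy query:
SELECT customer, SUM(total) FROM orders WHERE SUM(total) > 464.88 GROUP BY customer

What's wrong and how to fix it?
Bug: Aggregate functions cannot appear in a WHERE clause

Fix: Use HAVING (which filters groups after aggregation) instead of WHERE

Corrected query:
SELECT customer, SUM(total) FROM orders GROUP BY customer HAVING SUM(total) > 464.88

Result:
customer | SUM(total)
---------+-----------
Bob      | 1172.74   
Carol    | 3530.27   
Frank    | 1287.45   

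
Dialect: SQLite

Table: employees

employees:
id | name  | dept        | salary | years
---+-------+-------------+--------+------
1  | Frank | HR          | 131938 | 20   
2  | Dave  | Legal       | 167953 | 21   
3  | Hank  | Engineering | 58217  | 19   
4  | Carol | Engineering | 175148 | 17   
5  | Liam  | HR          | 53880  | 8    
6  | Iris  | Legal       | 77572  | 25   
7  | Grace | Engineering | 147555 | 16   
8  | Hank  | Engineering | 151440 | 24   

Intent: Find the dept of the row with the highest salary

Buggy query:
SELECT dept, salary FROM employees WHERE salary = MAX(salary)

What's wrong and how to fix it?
Bug: MAX(salary) is an aggregate and cannot be used directly in WHERE

Fix: Use a subquery: WHERE salary = (SELECT MAX(salary) FROM employees)

Corrected query:
SELECT dept, salary FROM employees WHERE salary = (SELECT MAX(salary) FROM employees)

Result:
dept        | salary
------------+-------
Engineering | 175148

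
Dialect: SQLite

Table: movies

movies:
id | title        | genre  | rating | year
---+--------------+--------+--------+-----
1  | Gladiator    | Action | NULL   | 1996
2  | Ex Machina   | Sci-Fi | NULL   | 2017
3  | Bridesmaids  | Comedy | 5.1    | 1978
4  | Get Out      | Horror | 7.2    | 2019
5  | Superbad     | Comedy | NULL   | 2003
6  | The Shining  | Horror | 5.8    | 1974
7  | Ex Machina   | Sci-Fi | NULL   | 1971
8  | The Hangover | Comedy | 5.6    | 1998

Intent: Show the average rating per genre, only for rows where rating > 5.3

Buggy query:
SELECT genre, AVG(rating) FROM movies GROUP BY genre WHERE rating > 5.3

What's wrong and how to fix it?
Bug: WHERE cannot follow GROUP BY

Fix: Move the WHERE clause before GROUP BY

Corrected query:
SELECT genre, AVG(rating) FROM movies WHERE rating > 5.3 GROUP BY genre

Result:
genre  | AVG(rating)
-------+------------
Comedy | 5.6        
Horror | 6.5        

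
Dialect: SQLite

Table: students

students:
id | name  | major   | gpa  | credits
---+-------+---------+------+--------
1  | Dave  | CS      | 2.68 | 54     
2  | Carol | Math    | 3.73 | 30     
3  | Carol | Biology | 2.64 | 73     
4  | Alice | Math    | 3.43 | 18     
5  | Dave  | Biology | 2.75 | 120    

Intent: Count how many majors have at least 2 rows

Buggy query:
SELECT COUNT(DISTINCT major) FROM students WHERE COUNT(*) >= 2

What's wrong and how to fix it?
Bug: COUNT(*) cannot appear in WHERE; the per-group count doesn't exist yet

Fix: Group first with HAVING COUNT(*) >= 2, then COUNT the resulting groups

Corrected query:
SELECT COUNT(*) FROM (SELECT major FROM students GROUP BY major HAVING COUNT(*) >= 2)

Result:
COUNT(*)
--------
2       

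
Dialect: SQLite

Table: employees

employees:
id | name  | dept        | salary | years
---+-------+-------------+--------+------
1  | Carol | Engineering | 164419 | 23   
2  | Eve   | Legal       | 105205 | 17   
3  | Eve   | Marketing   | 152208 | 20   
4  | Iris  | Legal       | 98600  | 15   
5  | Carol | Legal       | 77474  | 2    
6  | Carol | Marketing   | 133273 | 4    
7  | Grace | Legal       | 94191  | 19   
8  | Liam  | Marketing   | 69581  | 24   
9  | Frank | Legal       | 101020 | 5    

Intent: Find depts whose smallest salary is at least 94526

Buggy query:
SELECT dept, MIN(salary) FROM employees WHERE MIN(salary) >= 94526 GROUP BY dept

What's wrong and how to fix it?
Bug: MIN() in WHERE is a misuse of aggregate

Fix: Use HAVING for the per-group MIN condition

Corrected query:
SELECT dept, MIN(salary) FROM employees GROUP BY dept HAVING MIN(salary) >= 94526

Result:
dept        | MIN(salary)
------------+------------
Engineering | 164419     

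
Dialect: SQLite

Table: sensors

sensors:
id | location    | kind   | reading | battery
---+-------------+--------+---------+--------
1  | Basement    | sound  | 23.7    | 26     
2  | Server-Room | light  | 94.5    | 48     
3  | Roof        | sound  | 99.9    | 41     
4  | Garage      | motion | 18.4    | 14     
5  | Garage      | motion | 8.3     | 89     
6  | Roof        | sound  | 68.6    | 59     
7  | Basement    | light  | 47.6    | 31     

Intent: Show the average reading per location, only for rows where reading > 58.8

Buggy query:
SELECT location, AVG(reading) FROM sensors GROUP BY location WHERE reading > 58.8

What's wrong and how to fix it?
Bug: Row-level WHERE must come before GROUP BY in the clause order

Fix: Move the WHERE clause before GROUP BY

Corrected query:
SELECT location, AVG(reading) FROM sensors WHERE reading > 58.8 GROUP BY location

Result:
location    | AVG(reading)
------------+-------------
Roof        | 84.25       
Server-Room | 94.5        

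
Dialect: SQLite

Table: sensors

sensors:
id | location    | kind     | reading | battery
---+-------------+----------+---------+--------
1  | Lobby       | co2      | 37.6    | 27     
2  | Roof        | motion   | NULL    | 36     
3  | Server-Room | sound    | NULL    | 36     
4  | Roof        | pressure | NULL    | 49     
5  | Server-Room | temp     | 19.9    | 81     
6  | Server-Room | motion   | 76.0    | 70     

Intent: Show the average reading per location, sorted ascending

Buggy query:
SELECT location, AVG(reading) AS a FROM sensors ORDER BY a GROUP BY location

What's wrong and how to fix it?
Bug: ORDER BY appears before GROUP BY; SQL clause order requires GROUP BY first

Fix: Reorder: SELECT … FROM … GROUP BY … ORDER BY …

Corrected query:
SELECT location, AVG(reading) AS a FROM sensors GROUP BY location ORDER BY a

Result:
location    | a    
------------+------
Roof        | NULL 
Lobby       | 37.6 
Server-Room | 47.95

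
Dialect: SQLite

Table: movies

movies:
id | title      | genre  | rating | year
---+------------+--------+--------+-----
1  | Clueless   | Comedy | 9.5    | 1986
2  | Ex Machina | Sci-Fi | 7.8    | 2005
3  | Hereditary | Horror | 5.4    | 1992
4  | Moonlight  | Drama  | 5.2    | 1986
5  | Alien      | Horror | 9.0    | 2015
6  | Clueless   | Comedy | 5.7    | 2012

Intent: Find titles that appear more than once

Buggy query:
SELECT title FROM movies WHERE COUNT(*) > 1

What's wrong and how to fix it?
Bug: WHERE can't reference COUNT(*); aggregates are computed after WHERE

Fix: GROUP BY title, then filter groups with HAVING COUNT(*) > 1

Corrected query:
SELECT title FROM movies GROUP BY title HAVING COUNT(*) > 1

Result:
title   
--------
Clueless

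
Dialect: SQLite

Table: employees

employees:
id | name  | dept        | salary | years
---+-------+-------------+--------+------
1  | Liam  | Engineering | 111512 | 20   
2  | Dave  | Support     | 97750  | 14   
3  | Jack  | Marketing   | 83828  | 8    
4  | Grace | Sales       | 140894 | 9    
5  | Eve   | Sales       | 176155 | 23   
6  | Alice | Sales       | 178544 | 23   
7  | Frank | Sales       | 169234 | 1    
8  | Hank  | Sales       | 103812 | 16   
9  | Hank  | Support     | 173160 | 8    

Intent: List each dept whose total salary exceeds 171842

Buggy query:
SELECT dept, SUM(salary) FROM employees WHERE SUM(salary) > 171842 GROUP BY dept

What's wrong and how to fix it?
Bug: Aggregate functions cannot appear in a WHERE clause

Fix: Use HAVING (which filters groups after aggregation) instead of WHERE

Corrected query:
SELECT dept, SUM(salary) FROM employees GROUP BY dept HAVING SUM(salary) > 171842

Result:
dept    | SUM(salary)
--------+------------
Sales   | 768639     
Support | 270910     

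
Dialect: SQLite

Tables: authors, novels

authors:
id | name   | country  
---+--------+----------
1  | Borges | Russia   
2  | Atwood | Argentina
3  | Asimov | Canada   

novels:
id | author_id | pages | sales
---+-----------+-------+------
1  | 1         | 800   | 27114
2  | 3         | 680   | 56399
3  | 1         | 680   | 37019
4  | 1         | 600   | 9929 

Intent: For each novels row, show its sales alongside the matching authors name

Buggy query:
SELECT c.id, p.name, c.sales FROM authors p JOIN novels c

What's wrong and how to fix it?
Bug: JOIN with no ON clause produces a cartesian product; every novels row pairs with every authors row

Fix: Specify the join condition linking the foreign key to the parent id

Corrected query:
SELECT c.id, p.name, c.sales FROM authors p JOIN novels c ON c.author_id = p.id

Result:
id | name   | sales
---+--------+------
1  | Borges | 27114
2  | Asimov | 56399
3  | Borges | 37019
4  | Borges | 9929 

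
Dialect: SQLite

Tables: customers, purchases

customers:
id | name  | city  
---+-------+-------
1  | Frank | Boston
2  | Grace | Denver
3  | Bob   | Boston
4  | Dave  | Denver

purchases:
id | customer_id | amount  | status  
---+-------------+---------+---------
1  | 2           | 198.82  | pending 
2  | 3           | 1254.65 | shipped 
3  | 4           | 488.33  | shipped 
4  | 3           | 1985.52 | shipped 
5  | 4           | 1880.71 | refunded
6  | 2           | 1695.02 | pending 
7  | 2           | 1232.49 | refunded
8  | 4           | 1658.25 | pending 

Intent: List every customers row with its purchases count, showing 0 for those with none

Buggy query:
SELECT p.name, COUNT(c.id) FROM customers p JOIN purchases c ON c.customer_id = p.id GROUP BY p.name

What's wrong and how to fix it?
Bug: An inner join excludes parents with zero children

Fix: Use LEFT JOIN so parents without children still appear (COUNT(c.id) gives 0)

Corrected query:
SELECT p.name, COUNT(c.id) FROM customers p LEFT JOIN purchases c ON c.customer_id = p.id GROUP BY p.name

Result:
name  | COUNT(c.id)
------+------------
Bob   | 2          
Dave  | 3          
Frank | 0          
Grace | 3          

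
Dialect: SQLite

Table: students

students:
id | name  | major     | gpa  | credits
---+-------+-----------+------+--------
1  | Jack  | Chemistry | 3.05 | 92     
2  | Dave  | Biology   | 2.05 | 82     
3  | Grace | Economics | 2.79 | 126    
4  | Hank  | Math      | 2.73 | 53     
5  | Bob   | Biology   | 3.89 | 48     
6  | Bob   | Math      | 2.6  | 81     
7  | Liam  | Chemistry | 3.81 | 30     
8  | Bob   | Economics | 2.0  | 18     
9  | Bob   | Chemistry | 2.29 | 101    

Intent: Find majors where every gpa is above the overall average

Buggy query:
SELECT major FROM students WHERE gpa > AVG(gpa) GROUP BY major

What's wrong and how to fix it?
Bug: AVG() is an aggregate; it can't sit directly in WHERE

Fix: Use a subquery for AVG and a HAVING MIN(...) filter so the condition holds for every row in the group

Corrected query:
SELECT major FROM students GROUP BY major HAVING MIN(gpa) > (SELECT AVG(gpa) FROM students)

Result:
(no rows)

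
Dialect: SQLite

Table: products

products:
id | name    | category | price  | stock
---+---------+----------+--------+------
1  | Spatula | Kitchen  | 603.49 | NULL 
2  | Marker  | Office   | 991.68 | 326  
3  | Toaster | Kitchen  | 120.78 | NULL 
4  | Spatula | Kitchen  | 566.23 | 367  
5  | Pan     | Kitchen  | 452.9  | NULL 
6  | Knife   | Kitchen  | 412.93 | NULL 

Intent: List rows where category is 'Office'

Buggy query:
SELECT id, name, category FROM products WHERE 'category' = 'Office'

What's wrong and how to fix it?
Bug: Single quotes denote string literals in SQL; the column name is being compared as a constant string

Fix: Reference the column as category without single quotes

Corrected query:
SELECT id, name, category FROM products WHERE category = 'Office'

Result:
id | name   | category
---+--------+---------
2  | Marker | Office  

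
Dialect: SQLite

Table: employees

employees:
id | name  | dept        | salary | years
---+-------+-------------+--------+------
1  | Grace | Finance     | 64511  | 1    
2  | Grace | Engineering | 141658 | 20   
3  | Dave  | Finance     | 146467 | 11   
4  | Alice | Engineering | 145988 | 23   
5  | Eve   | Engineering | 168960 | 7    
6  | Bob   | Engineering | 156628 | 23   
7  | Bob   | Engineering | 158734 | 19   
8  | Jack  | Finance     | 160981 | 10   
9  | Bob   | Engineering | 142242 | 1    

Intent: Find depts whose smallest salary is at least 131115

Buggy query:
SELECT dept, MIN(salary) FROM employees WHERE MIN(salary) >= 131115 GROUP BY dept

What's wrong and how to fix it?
Bug: Aggregates like MIN are computed per group after WHERE runs

Fix: Use HAVING for the per-group MIN condition

Corrected query:
SELECT dept, MIN(salary) FROM employees GROUP BY dept HAVING MIN(salary) >= 131115

Result:
dept        | MIN(salary)
------------+------------
Engineering | 141658     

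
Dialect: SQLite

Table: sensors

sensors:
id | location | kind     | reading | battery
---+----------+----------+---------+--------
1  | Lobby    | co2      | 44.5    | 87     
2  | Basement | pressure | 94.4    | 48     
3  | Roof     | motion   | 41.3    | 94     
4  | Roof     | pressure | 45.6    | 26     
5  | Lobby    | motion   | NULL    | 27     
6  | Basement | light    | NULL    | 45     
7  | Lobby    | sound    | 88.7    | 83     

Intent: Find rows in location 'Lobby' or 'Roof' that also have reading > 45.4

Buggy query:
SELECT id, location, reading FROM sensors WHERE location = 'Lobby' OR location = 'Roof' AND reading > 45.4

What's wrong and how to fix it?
Bug: Without parentheses, AND is evaluated before OR, so the reading filter only applies to the 'Roof' branch

Fix: Group the OR with parentheses (or use IN), then AND the threshold

Corrected query:
SELECT id, location, reading FROM sensors WHERE (location = 'Lobby' OR location = 'Roof') AND reading > 45.4

Result:
id | location | reading
---+----------+--------
4  | Roof     | 45.6   
7  | Lobby    | 88.7   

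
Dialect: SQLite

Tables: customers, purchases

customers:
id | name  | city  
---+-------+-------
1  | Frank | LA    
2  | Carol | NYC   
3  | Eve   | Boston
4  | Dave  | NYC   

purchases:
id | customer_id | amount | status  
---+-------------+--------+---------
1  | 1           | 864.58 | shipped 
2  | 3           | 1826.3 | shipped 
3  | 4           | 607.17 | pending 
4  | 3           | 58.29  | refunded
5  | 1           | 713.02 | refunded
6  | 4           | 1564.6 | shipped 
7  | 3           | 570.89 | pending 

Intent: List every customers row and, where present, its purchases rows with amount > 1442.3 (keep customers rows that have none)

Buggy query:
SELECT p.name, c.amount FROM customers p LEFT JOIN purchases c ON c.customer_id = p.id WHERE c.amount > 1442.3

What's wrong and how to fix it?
Bug: A WHERE condition on the right-hand table after LEFT JOIN drops unmatched parents

Fix: Put 'c.amount > 1442.3' in the JOIN's ON clause instead of WHERE

Corrected query:
SELECT p.name, c.amount FROM customers p LEFT JOIN purchases c ON c.customer_id = p.id AND c.amount > 1442.3

Result:
name  | amount
------+-------
Frank | NULL  
Carol | NULL  
Eve   | 1826.3
Dave  | 1564.6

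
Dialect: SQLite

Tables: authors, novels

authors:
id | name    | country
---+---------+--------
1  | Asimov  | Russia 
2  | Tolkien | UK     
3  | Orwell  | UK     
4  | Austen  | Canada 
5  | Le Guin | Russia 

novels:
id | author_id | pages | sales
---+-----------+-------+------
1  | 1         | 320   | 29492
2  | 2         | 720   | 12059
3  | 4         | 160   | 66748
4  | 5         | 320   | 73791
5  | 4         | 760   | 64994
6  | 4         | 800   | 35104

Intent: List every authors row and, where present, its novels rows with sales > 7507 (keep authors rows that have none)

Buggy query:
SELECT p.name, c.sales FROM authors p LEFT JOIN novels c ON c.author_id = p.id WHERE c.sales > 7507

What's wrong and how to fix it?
Bug: A WHERE condition on the right-hand table after LEFT JOIN drops unmatched parents

Fix: Move the right-table condition into the ON clause so unmatched parents are kept

Corrected query:
SELECT p.name, c.sales FROM authors p LEFT JOIN novels c ON c.author_id = p.id AND c.sales > 7507

Result:
name    | sales
--------+------
Asimov  | 29492
Tolkien | 12059
Orwell  | NULL 
Austen  | 35104
Austen  | 64994
Austen  | 66748
Le Guin | 73791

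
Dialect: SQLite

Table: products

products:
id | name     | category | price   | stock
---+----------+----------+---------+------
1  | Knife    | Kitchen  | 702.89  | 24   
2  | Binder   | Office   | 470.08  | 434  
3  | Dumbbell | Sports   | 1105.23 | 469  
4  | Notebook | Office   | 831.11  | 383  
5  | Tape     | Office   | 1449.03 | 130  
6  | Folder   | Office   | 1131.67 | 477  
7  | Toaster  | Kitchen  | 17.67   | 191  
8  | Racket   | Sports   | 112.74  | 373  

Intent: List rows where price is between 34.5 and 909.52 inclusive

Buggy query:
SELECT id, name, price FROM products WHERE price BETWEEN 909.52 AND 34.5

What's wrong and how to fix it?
Bug: BETWEEN expects the lower bound first; with 909.52 AND 34.5 the range is empty

Fix: Write BETWEEN 34.5 AND 909.52

Corrected query:
SELECT id, name, price FROM products WHERE price BETWEEN 34.5 AND 909.52

Result:
id | name     | price 
---+----------+-------
1  | Knife    | 702.89
2  | Binder   | 470.08
4  | Notebook | 831.11
8  | Racket   | 112.74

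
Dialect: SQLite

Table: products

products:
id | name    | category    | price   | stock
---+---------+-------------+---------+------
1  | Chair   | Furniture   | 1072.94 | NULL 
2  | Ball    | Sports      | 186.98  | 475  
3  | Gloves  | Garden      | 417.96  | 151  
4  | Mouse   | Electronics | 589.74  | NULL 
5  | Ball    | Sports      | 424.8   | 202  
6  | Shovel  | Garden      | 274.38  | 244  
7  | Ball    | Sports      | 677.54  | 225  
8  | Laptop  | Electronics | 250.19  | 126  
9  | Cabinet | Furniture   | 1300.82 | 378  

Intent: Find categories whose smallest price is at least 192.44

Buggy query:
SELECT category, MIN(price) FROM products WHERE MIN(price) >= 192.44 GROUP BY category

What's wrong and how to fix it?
Bug: MIN() in WHERE is a misuse of aggregate

Fix: Use HAVING for the per-group MIN condition

Corrected query:
SELECT category, MIN(price) FROM products GROUP BY category HAVING MIN(price) >= 192.44

Result:
category    | MIN(price)
------------+-----------
Electronics | 250.19    
Furniture   | 1072.94   
Garden      | 274.38    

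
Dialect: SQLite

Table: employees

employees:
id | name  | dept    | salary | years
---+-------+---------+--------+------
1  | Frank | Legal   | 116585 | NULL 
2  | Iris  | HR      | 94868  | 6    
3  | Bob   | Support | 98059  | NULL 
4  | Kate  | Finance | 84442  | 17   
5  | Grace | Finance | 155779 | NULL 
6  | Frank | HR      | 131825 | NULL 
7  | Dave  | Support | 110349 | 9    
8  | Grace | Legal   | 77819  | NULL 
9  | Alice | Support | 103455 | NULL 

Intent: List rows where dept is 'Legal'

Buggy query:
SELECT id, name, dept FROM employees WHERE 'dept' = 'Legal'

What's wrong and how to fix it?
Bug: 'dept' in single quotes is a string literal, not the column; the comparison is literal-vs-literal and never true

Fix: Remove the quotes around the column name (or use double quotes for an identifier)

Corrected query:
SELECT id, name, dept FROM employees WHERE dept = 'Legal'

Result:
id | name  | dept 
---+-------+------
1  | Frank | Legal
8  | Grace | Legal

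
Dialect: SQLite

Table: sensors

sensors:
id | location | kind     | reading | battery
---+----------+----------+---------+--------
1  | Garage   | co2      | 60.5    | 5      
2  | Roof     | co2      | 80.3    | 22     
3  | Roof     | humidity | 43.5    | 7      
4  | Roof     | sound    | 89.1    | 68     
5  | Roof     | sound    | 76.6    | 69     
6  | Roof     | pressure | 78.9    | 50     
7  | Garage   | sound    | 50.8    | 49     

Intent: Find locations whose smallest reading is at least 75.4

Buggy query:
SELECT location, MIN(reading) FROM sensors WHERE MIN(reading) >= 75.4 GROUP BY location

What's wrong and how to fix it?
Bug: MIN() in WHERE is a misuse of aggregate

Fix: Replace WHERE with HAVING after the GROUP BY

Corrected query:
SELECT location, MIN(reading) FROM sensors GROUP BY location HAVING MIN(reading) >= 75.4

Result:
(no rows)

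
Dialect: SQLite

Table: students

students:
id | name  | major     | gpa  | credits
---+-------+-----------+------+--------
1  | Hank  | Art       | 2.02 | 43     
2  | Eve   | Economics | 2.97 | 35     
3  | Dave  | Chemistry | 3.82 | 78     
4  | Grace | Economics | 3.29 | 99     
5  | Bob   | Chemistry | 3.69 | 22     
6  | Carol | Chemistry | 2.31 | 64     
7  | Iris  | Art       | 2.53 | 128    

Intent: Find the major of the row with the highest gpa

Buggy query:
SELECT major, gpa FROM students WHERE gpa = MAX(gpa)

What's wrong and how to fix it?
Bug: MAX(gpa) is an aggregate and cannot be used directly in WHERE

Fix: Wrap MAX in a scalar subquery so WHERE compares against a single value

Corrected query:
SELECT major, gpa FROM students WHERE gpa = (SELECT MAX(gpa) FROM students)

Result:
major     | gpa 
----------+-----
Chemistry | 3.82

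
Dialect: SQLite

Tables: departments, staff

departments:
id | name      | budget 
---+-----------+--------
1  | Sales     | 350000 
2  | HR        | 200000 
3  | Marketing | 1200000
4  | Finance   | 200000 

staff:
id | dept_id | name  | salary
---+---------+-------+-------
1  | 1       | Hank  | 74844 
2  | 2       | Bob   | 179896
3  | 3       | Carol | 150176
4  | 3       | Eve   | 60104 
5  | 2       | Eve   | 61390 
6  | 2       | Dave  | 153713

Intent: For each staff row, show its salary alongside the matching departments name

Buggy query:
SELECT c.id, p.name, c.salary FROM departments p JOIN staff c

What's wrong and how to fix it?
Bug: Missing join condition: each staff row is matched to all departments rows instead of just its own

Fix: Add ON c.dept_id = p.id to the JOIN

Corrected query:
SELECT c.id, p.name, c.salary FROM departments p JOIN staff c ON c.dept_id = p.id

Result:
id | name      | salary
---+-----------+-------
1  | Sales     | 74844 
2  | HR        | 179896
3  | Marketing | 150176
4  | Marketing | 60104 
5  | HR        | 61390 
6  | HR        | 153713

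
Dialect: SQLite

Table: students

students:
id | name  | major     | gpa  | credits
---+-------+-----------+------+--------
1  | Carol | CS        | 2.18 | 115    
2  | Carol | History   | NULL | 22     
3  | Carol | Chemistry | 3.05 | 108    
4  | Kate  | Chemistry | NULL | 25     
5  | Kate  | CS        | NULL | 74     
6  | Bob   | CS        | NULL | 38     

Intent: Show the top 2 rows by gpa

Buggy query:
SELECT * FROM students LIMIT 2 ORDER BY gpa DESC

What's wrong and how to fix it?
Bug: ORDER BY cannot follow LIMIT; LIMIT is the final clause

Fix: Swap the clauses: ORDER BY first, then LIMIT

Corrected query:
SELECT * FROM students ORDER BY gpa DESC LIMIT 2

Result:
id | name  | major     | gpa  | credits
---+-------+-----------+------+--------
3  | Carol | Chemistry | 3.05 | 108    
1  | Carol | CS        | 2.18 | 115    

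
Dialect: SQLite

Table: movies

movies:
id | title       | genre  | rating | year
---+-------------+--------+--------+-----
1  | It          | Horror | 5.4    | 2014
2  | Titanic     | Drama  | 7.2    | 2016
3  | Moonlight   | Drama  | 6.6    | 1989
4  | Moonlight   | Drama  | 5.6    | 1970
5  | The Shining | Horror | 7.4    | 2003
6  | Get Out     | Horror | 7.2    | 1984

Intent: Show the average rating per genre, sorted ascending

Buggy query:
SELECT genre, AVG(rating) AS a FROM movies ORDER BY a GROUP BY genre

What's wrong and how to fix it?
Bug: GROUP BY must precede ORDER BY

Fix: Move ORDER BY to the end, after GROUP BY

Corrected query:
SELECT genre, AVG(rating) AS a FROM movies GROUP BY genre ORDER BY a

Result:
genre  | a       
-------+---------
Drama  | 6.466667
Horror | 6.666667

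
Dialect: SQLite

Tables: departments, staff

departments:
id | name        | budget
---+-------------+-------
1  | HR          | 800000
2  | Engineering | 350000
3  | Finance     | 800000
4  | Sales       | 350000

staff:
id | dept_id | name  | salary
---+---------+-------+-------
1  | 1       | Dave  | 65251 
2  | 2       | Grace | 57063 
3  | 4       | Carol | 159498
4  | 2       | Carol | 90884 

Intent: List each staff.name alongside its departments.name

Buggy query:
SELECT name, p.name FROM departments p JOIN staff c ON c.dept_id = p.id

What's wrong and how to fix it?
Bug: Both tables have a 'name' column; the unqualified reference is ambiguous

Fix: Qualify the column with its table alias (c.name)

Corrected query:
SELECT c.name, p.name FROM departments p JOIN staff c ON c.dept_id = p.id

Result:
name  | name       
------+------------
Dave  | HR         
Grace | Engineering
Carol | Sales      
Carol | Engineering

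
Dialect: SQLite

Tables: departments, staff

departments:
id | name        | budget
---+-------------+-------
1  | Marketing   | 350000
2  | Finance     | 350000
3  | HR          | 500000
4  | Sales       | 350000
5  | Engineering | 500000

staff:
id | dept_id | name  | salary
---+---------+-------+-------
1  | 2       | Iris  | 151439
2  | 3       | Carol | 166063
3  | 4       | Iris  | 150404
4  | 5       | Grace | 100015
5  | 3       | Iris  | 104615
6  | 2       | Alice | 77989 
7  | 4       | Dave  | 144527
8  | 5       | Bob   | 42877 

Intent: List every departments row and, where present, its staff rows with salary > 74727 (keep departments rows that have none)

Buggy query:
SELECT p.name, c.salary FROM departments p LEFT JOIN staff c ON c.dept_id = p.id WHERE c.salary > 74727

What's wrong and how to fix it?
Bug: A WHERE condition on the right-hand table after LEFT JOIN drops unmatched parents

Fix: Put 'c.salary > 74727' in the JOIN's ON clause instead of WHERE

Corrected query:
SELECT p.name, c.salary FROM departments p LEFT JOIN staff c ON c.dept_id = p.id AND c.salary > 74727

Result:
name        | salary
------------+-------
Marketing   | NULL  
Finance     | 77989 
Finance     | 151439
HR          | 104615
HR          | 166063
Sales       | 144527
Sales       | 150404
Engineering | 100015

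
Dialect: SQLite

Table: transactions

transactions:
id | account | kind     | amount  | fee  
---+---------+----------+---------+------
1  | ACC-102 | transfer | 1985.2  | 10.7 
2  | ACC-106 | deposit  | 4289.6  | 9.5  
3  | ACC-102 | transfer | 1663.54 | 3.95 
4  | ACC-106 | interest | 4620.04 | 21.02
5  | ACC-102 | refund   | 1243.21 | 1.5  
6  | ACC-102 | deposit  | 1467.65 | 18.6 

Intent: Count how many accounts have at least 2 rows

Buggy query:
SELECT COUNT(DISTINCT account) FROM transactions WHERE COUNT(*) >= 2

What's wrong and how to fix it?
Bug: WHERE filters individual rows, not groups, so a group-level COUNT is invalid there

Fix: Group first with HAVING COUNT(*) >= 2, then COUNT the resulting groups

Corrected query:
SELECT COUNT(*) FROM (SELECT account FROM transactions GROUP BY account HAVING COUNT(*) >= 2)

Result:
COUNT(*)
--------
2       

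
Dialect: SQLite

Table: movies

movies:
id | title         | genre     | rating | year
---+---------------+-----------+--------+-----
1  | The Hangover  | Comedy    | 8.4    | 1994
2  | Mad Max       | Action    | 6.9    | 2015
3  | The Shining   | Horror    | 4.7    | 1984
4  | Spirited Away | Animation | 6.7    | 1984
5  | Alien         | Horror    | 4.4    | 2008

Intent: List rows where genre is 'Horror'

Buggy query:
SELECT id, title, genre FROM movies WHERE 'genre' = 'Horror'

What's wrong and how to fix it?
Bug: Single quotes denote string literals in SQL; the column name is being compared as a constant string

Fix: Remove the quotes around the column name (or use double quotes for an identifier)

Corrected query:
SELECT id, title, genre FROM movies WHERE genre = 'Horror'

Result:
id | title       | genre 
---+-------------+-------
3  | The Shining | Horror
5  | Alien       | Horror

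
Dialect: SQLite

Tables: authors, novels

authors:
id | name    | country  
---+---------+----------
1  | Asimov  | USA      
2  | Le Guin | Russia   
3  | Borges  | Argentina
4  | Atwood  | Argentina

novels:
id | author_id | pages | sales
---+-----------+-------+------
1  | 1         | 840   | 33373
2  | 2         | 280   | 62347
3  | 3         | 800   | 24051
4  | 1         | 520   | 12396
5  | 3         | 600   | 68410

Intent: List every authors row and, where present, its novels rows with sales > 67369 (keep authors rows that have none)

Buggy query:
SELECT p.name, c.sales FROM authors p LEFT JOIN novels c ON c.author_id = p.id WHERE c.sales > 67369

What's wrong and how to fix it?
Bug: Filtering c.sales in WHERE discards the NULL rows produced by LEFT JOIN, turning it into an inner join

Fix: Put 'c.sales > 67369' in the JOIN's ON clause instead of WHERE

Corrected query:
SELECT p.name, c.sales FROM authors p LEFT JOIN novels c ON c.author_id = p.id AND c.sales > 67369

Result:
name    | sales
--------+------
Asimov  | NULL 
Le Guin | NULL 
Borges  | 68410
Atwood  | NULL 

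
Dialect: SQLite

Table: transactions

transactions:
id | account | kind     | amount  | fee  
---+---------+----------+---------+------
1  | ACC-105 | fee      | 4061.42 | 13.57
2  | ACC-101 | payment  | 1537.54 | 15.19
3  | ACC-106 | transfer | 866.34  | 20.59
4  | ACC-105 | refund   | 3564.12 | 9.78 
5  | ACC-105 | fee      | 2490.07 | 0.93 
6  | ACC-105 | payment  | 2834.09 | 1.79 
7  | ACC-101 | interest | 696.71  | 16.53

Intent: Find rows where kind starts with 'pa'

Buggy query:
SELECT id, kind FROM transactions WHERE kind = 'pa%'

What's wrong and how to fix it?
Bug: '=' compares the literal string including the % character; pattern matching needs LIKE

Fix: Use LIKE for wildcard pattern matching

Corrected query:
SELECT id, kind FROM transactions WHERE kind LIKE 'pa%'

Result:
id | kind   
---+--------
2  | payment
6  | payment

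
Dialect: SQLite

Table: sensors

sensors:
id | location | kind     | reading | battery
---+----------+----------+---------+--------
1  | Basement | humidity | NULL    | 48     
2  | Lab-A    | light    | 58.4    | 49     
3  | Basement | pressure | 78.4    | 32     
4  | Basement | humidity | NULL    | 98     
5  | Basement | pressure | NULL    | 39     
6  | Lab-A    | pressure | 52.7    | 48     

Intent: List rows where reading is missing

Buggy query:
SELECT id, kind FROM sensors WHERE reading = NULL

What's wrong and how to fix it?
Bug: '= NULL' is always unknown in SQL three-valued logic, so no rows match

Fix: Replace '= NULL' with 'IS NULL'

Corrected query:
SELECT id, kind FROM sensors WHERE reading IS NULL

Result:
id | kind    
---+---------
1  | humidity
4  | humidity
5  | pressure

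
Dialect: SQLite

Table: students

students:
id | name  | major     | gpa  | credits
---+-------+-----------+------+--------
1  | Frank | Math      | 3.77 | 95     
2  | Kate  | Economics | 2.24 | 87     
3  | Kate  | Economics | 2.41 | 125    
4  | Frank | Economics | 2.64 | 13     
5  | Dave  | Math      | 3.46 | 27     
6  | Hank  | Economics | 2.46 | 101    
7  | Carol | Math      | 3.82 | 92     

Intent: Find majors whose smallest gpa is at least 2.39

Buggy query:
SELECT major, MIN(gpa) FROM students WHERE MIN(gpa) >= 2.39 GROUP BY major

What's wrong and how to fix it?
Bug: Aggregates like MIN are computed per group after WHERE runs

Fix: Replace WHERE with HAVING after the GROUP BY

Corrected query:
SELECT major, MIN(gpa) FROM students GROUP BY major HAVING MIN(gpa) >= 2.39

Result:
major | MIN(gpa)
------+---------
Math  | 3.46    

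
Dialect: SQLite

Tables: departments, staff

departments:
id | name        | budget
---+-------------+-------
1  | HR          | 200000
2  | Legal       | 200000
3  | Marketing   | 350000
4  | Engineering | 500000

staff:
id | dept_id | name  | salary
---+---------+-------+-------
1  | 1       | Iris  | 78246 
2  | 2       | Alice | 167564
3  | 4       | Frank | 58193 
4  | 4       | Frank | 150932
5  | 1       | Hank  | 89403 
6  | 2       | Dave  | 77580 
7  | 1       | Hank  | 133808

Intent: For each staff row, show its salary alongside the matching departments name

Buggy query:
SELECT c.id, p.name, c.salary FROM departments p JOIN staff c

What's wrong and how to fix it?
Bug: Missing join condition: each staff row is matched to all departments rows instead of just its own

Fix: Add ON c.dept_id = p.id to the JOIN

Corrected query:
SELECT c.id, p.name, c.salary FROM departments p JOIN staff c ON c.dept_id = p.id

Result:
id | name        | salary
---+-------------+-------
1  | HR          | 78246 
2  | Legal       | 167564
3  | Engineering | 58193 
4  | Engineering | 150932
5  | HR          | 89403 
6  | Legal       | 77580 
7  | HR          | 133808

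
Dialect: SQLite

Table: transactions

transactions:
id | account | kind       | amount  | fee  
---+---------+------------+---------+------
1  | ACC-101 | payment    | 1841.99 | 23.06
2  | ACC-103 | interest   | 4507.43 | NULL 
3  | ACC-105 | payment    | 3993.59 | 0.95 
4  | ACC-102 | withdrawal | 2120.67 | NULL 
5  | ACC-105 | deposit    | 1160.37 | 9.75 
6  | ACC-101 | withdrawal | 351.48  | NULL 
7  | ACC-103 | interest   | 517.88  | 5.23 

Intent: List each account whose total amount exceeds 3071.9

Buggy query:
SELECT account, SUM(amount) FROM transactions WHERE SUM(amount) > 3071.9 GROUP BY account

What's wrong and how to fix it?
Bug: Aggregate functions cannot appear in a WHERE clause

Fix: Move the aggregate condition to a HAVING clause

Corrected query:
SELECT account, SUM(amount) FROM transactions GROUP BY account HAVING SUM(amount) > 3071.9

Result:
account | SUM(amount)
--------+------------
ACC-103 | 5025.31    
ACC-105 | 5153.96    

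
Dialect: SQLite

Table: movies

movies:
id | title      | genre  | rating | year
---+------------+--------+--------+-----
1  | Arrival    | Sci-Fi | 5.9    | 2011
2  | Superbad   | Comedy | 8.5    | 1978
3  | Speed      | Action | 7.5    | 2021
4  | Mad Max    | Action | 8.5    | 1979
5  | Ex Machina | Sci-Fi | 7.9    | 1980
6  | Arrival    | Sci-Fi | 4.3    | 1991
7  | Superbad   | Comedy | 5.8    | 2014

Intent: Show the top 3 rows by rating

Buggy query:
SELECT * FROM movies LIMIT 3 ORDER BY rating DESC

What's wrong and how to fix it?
Bug: ORDER BY cannot follow LIMIT; LIMIT is the final clause

Fix: Swap the clauses: ORDER BY first, then LIMIT

Corrected query:
SELECT * FROM movies ORDER BY rating DESC LIMIT 3

Result:
id | title      | genre  | rating | year
---+------------+--------+--------+-----
2  | Superbad   | Comedy | 8.5    | 1978
4  | Mad Max    | Action | 8.5    | 1979
5  | Ex Machina | Sci-Fi | 7.9    | 1980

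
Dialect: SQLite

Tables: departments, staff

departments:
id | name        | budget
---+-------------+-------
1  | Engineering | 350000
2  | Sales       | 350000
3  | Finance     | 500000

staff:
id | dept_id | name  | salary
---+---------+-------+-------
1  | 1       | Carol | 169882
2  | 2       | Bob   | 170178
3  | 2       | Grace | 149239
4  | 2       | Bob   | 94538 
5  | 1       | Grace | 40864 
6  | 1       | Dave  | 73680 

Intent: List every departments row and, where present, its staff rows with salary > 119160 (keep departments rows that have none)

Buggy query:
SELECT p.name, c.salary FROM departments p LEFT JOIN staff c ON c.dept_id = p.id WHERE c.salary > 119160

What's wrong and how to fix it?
Bug: A WHERE condition on the right-hand table after LEFT JOIN drops unmatched parents

Fix: Put 'c.salary > 119160' in the JOIN's ON clause instead of WHERE

Corrected query:
SELECT p.name, c.salary FROM departments p LEFT JOIN staff c ON c.dept_id = p.id AND c.salary > 119160

Result:
name        | salary
------------+-------
Engineering | 169882
Sales       | 149239
Sales       | 170178
Finance     | NULL  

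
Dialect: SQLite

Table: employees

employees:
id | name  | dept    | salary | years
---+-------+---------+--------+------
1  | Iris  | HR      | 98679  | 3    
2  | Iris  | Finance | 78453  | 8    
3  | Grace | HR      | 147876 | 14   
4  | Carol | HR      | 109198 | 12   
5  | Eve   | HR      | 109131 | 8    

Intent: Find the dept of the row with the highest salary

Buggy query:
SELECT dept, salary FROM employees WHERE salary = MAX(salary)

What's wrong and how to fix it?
Bug: WHERE is evaluated per row; an aggregate over the whole table isn't defined there

Fix: Use a subquery: WHERE salary = (SELECT MAX(salary) FROM employees)

Corrected query:
SELECT dept, salary FROM employees WHERE salary = (SELECT MAX(salary) FROM employees)

Result:
dept | salary
-----+-------
HR   | 147876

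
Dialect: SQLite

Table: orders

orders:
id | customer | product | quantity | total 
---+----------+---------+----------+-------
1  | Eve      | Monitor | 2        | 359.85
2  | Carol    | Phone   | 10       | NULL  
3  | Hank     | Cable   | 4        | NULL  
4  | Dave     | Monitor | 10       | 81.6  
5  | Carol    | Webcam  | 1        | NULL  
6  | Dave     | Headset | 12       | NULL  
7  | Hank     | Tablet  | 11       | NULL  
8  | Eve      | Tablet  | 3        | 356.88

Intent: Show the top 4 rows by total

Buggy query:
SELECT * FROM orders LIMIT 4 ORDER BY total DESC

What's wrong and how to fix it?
Bug: LIMIT must come after ORDER BY

Fix: Sort with ORDER BY, then apply LIMIT

Corrected query:
SELECT * FROM orders ORDER BY total DESC LIMIT 4

Result:
id | customer | product | quantity | total 
---+----------+---------+----------+-------
1  | Eve      | Monitor | 2        | 359.85
8  | Eve      | Tablet  | 3        | 356.88
4  | Dave     | Monitor | 10       | 81.6  
2  | Carol    | Phone   | 10       | NULL  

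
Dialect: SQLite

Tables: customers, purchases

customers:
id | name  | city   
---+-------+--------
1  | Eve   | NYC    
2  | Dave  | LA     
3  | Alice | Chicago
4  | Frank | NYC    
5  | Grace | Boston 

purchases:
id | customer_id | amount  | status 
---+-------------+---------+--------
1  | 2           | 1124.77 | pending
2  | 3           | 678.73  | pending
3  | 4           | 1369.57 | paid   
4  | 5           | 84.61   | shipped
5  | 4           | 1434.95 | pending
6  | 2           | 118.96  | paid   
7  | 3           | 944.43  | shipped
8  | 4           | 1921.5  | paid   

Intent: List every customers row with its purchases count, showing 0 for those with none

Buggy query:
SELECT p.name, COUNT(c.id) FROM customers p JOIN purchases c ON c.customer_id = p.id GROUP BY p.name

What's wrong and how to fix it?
Bug: An inner join excludes parents with zero children

Fix: Switch to LEFT JOIN to retain unmatched parent rows

Corrected query:
SELECT p.name, COUNT(c.id) FROM customers p LEFT JOIN purchases c ON c.customer_id = p.id GROUP BY p.name

Result:
name  | COUNT(c.id)
------+------------
Alice | 2          
Dave  | 2          
Eve   | 0          
Frank | 3          
Grace | 1          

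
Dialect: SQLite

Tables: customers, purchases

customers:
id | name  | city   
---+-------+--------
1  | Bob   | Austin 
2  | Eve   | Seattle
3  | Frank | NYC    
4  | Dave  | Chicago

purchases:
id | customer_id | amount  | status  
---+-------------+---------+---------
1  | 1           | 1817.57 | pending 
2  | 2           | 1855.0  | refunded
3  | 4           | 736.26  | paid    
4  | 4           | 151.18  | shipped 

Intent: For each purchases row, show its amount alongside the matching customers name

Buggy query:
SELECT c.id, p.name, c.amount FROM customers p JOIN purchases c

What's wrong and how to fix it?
Bug: JOIN with no ON clause produces a cartesian product; every purchases row pairs with every customers row

Fix: Specify the join condition linking the foreign key to the parent id

Corrected query:
SELECT c.id, p.name, c.amount FROM customers p JOIN purchases c ON c.customer_id = p.id

Result:
id | name | amount 
---+------+--------
1  | Bob  | 1817.57
2  | Eve  | 1855   
3  | Dave | 736.26 
4  | Dave | 151.18 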